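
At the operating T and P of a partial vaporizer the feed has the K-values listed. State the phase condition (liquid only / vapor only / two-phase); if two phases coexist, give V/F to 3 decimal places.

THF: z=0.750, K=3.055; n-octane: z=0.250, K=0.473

ΣzᵢKᵢ = 2.410; Σzᵢ/Kᵢ = 0.774.
Since Σzᵢ/Kᵢ < 1 the mixture is above its dew point — single vapor phase.

vapor only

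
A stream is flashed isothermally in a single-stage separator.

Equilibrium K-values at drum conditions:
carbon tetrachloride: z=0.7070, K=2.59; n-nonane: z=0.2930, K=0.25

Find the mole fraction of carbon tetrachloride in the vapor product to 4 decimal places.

Rachford–Rice: g(ψ) = Σ zᵢ(Kᵢ−1)/(1+ψ(Kᵢ−1)) = 0.
Check two-phase: ΣzᵢKᵢ = 1.9044 > 1 and Σzᵢ/Kᵢ = 1.4450 > 1, so g(0) = 0.9044 > 0 and g(1) = -0.4450 < 0.
Newton–Raphson from ψ = 0.37:
  ψ = 0.3700: g = 0.40360, g' = -1.0242 → ψ = 0.7641
  ψ = 0.7641: g = -0.00714, g' = -1.2685 → ψ = 0.7584
Converged at ψ = 0.7584.
Compositions from xᵢ = zᵢ/(1+ψ(Kᵢ−1)), yᵢ = Kᵢxᵢ:
  carbon tetrachloride: x = 0.3205, y = 0.8301
  n-nonane: x = 0.6795, y = 0.1699

y_carbon tetrachloride = 0.8301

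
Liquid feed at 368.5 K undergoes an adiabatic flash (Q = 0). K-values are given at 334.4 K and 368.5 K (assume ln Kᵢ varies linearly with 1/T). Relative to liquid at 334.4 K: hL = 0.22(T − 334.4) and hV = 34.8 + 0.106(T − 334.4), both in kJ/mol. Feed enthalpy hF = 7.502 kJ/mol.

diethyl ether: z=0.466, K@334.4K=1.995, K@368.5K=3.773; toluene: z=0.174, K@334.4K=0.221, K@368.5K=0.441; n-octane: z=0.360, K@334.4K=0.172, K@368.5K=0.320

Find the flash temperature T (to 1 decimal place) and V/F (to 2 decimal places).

Adiabatic flash: solve Rachford–Rice at each trial T, then check hF = ψ·hV(T) + (1−ψ)·hL(T).
  T = 334.4 K: K = (1.995, 0.221, 0.172), RR gives ψ = 0.037, H_out = 1.294 kJ/mol
  T = 368.5 K: K = (3.773, 0.441, 0.320), RR gives ψ = 0.532, H_out = 23.949 kJ/mol
  T = 351.4 K: K = (2.784, 0.317, 0.238), RR gives ψ = 0.333, H_out = 14.685 kJ/mol
  T = 342.9 K: K = (2.366, 0.266, 0.203), RR gives ψ = 0.209, H_out = 8.948 kJ/mol
  T = 338.6 K: K = (2.173, 0.242, 0.187), RR gives ψ = 0.131, H_out = 5.414 kJ/mol
  T = 340.8 K: K = (2.270, 0.254, 0.195), RR gives ψ = 0.173, H_out = 7.292 kJ/mol
Linear interpolation between T = 340.8 (H_out = 7.292) and T = 342.9 (H_out = 8.948) on hF = 7.502 gives T ≈ 341.1 K, at which ψ = 0.18.

T = 341.1 K, V/F = 0.18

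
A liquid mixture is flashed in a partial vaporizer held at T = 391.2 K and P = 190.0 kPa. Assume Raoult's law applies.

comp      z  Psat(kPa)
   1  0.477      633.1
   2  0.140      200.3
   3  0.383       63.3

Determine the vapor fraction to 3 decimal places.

ψ = 0.649

Raoult's law: Kᵢ = Pᵢˢᵃᵗ/P = Pᵢˢᵃᵗ/190.0.
  K_1 = 633.1/190.0 = 3.33211, K_2 = 200.3/190.0 = 1.05421, K_3 = 63.3/190.0 = 0.33316
Newton–Raphson from ψ = 0.5:
  ψ = 0.500: g = 0.1378, g' = -0.937 → ψ = 0.647
  ψ = 0.647: g = 0.0014, g' = -0.939 → ψ = 0.649
Converged at ψ = 0.649.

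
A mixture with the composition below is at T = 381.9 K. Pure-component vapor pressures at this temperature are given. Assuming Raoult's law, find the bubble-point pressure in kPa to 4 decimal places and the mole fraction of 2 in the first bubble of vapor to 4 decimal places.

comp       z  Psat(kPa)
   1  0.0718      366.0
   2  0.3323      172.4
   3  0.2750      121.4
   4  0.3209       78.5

At the bubble point ψ → 0, so ΣzᵢKᵢ = 1 with Kᵢ = Pᵢˢᵃᵗ/P ⇒ P = ΣzᵢPᵢˢᵃᵗ.
P = 0.0718·366.0 + 0.3323·172.4 + 0.2750·121.4 + 0.3209·78.5 = 142.1430 kPa
yᵢ = zᵢPᵢˢᵃᵗ/P ⇒ y_2 = 0.3323·172.4/142.1430 = 0.4030

Pbub = 142.1430 kPa, y_2 = 0.4030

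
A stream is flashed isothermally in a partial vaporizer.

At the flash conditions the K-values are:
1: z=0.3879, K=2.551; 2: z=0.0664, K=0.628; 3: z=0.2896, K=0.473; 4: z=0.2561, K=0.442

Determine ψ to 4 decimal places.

ψ = 0.3451

Iterate (Newton) starting at ψ = 0.52:
  ψ = 0.5200: g = -0.10914, g' = -0.6109 → ψ = 0.3414
  ψ = 0.3414: g = 0.00245, g' = -0.6522 → ψ = 0.3451
Converged at ψ = 0.3451.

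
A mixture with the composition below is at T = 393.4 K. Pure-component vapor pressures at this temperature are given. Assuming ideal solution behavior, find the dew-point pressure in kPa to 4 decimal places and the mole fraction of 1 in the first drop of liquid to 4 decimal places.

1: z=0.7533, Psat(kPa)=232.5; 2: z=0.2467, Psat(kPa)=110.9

Pdew = 182.9985 kPa, x_1 = 0.5929

At the dew point ψ → 1, so Σzᵢ/Kᵢ = 1 with Kᵢ = Pᵢˢᵃᵗ/P ⇒ 1/P = Σzᵢ/Pᵢˢᵃᵗ.
1/P = 0.7533/232.5 + 0.2467/110.9 = 0.0054645 ⇒ P = 182.9985 kPa
xᵢ = zᵢP/Pᵢˢᵃᵗ ⇒ x_1 = 0.7533·182.9985/232.5 = 0.5929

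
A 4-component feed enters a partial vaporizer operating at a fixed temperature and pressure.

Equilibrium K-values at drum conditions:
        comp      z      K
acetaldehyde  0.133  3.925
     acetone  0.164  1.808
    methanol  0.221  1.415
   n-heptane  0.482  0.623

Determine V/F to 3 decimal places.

V/F = 0.819

Rachford–Rice: g(V/F) = Σ zᵢ(Kᵢ−1)/(1+V/F(Kᵢ−1)) = 0.
Feasibility: ΣzᵢKᵢ = 1.432, Σzᵢ/Kᵢ = 1.054 — both > 1, two phases present.
Newton–Raphson from V/F = 0.5:
  V/F = 0.500: g = 0.1044, g' = -0.372 → V/F = 0.781
  V/F = 0.781: g = 0.0115, g' = -0.305 → V/F = 0.818
  V/F = 0.818: g = 0.0001, g' = -0.302 → V/F = 0.819
Converged at V/F = 0.819.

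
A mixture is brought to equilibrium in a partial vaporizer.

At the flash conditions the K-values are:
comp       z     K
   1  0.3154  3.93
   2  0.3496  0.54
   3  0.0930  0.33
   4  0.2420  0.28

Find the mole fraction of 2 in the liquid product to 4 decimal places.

x_2 = 0.4065

Iterate (Newton) starting at ψ = 0.5:
  ψ = 0.5000: g = -0.19990, g' = -0.9711 → ψ = 0.2941
  ψ = 0.2941: g = 0.01171, g' = -1.1467 → ψ = 0.3044
Converged at ψ = 0.3044.
Compositions from xᵢ = zᵢ/(1+ψ(Kᵢ−1)), yᵢ = Kᵢxᵢ:
  1: x = 0.1667, y = 0.6551
  2: x = 0.4065, y = 0.2195
  3: x = 0.1168, y = 0.0386
  4: x = 0.3099, y = 0.0868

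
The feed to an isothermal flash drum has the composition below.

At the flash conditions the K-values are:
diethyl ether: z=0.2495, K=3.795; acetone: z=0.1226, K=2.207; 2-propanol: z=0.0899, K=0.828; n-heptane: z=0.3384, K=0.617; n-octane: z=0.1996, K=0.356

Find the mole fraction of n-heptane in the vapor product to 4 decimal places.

Material balance + equilibrium reduce to Σ zᵢ(Kᵢ−1)/(1+V/F(Kᵢ−1)) = 0.
Check two-phase: ΣzᵢKᵢ = 1.5717 > 1 and Σzᵢ/Kᵢ = 1.3390 > 1, so g(0) = 0.5717 > 0 and g(1) = -0.3390 < 0.
Iterate (Newton) starting at V/F = 0.5:
  V/F = 0.5000: g = 0.01634, g' = -0.6678 → V/F = 0.5245
  V/F = 0.5245: g = 0.00013, g' = -0.6572 → V/F = 0.5247
Converged at V/F = 0.5247.
Compositions from xᵢ = zᵢ/(1+V/F(Kᵢ−1)), yᵢ = Kᵢxᵢ:
  diethyl ether: x = 0.1012, y = 0.3839
  acetone: x = 0.0751, y = 0.1657
  2-propanol: x = 0.0988, y = 0.0818
  n-heptane: x = 0.4235, y = 0.2613
  n-octane: x = 0.3015, y = 0.1073

y_n-heptane = 0.2613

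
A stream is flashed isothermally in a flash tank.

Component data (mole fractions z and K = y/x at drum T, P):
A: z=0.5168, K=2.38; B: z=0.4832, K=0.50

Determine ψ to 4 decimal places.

ψ = 0.6835

Newton iteration, ψ⁰ = 0.4:
  ψ = 0.4000: g = 0.15753, g' = -0.5973 → ψ = 0.6637
  ψ = 0.6637: g = 0.01064, g' = -0.5387 → ψ = 0.6835
Converged at ψ = 0.6835.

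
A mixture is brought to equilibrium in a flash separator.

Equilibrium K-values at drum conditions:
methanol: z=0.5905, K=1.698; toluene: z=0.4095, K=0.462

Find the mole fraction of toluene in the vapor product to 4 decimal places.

Let ψ = V/F and solve Σ zᵢ(Kᵢ−1)/(1+ψ(Kᵢ−1)) = 0.
Check two-phase: ΣzᵢKᵢ = 1.1919 > 1 and Σzᵢ/Kᵢ = 1.2341 > 1, so g(0) = 0.1919 > 0 and g(1) = -0.2341 < 0.
Binary case is linear: z₁(K₁−1)(1+ψ(K₂−1)) + z₂(K₂−1)(1+ψ(K₁−1)) = 0
⇒ ψ = [z₁(K₁−1)+z₂(K₂−1)] / [−(K₁−1)(K₂−1)] = 0.19186/0.37552 = 0.5109
Compositions from xᵢ = zᵢ/(1+ψ(Kᵢ−1)), yᵢ = Kᵢxᵢ:
  methanol: x = 0.4353, y = 0.7391
  toluene: x = 0.5647, y = 0.2609

y_toluene = 0.2609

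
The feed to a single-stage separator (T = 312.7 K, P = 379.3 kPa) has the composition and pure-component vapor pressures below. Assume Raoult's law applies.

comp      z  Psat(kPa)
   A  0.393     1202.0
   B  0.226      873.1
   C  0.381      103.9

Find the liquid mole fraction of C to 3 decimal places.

Raoult's law: Kᵢ = Pᵢˢᵃᵗ/P = Pᵢˢᵃᵗ/379.3.
  K_A = 1202.0/379.3 = 3.16900, K_B = 873.1/379.3 = 2.30187, K_C = 103.9/379.3 = 0.27393
Iterate (Newton) starting at ψ = 0.31:
  ψ = 0.310: g = 0.3623, g' = -1.190 → ψ = 0.614
  ψ = 0.614: g = 0.0294, g' = -1.113 → ψ = 0.641
Converged at ψ = 0.641.
Compositions from xᵢ = zᵢ/(1+ψ(Kᵢ−1)), yᵢ = Kᵢxᵢ:
  A: x = 0.164, y = 0.521
  B: x = 0.123, y = 0.284
  C: x = 0.712, y = 0.195

x_C = 0.712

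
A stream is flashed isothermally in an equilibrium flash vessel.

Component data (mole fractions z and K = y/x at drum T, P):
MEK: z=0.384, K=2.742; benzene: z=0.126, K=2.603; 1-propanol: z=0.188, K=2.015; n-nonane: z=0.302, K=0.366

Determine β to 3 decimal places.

β = 0.897

Rachford–Rice: g(β) = Σ zᵢ(Kᵢ−1)/(1+β(Kᵢ−1)) = 0.
g(0) = ΣzᵢKᵢ − 1 = 0.870 and g(1) = 1 − Σzᵢ/Kᵢ = -0.107, so a root lies in (0, 1).
Newton iteration, β⁰ = 0.5:
  β = 0.500: g = 0.3159, g' = -0.778 → β = 0.906
  β = 0.906: g = -0.0086, g' = -0.952 → β = 0.897
Converged at β = 0.897.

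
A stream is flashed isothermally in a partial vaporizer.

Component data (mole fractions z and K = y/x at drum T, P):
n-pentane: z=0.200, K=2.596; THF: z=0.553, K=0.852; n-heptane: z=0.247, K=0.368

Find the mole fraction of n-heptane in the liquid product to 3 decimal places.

Material balance + equilibrium reduce to Σ zᵢ(Kᵢ−1)/(1+V/F(Kᵢ−1)) = 0.
Feasibility: ΣzᵢKᵢ = 1.081, Σzᵢ/Kᵢ = 1.397 — both > 1, two phases present.
Iterate (Newton) starting at V/F = 0.68:
  V/F = 0.680: g = -0.2117, g' = -0.436 → V/F = 0.194
  V/F = 0.194: g = -0.0184, g' = -0.438 → V/F = 0.152
  V/F = 0.152: g = 0.0005, g' = -0.463 → V/F = 0.153
Converged at V/F = 0.153.
Compositions from xᵢ = zᵢ/(1+V/F(Kᵢ−1)), yᵢ = Kᵢxᵢ:
  n-pentane: x = 0.161, y = 0.417
  THF: x = 0.566, y = 0.482
  n-heptane: x = 0.273, y = 0.101

x_n-heptane = 0.273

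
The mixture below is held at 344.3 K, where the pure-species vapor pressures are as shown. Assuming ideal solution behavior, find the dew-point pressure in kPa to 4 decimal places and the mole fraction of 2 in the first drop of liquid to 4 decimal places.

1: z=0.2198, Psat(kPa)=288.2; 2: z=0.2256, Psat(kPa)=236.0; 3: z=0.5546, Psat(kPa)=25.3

Pdew = 42.3020 kPa, x_2 = 0.0404

At the dew point ψ → 1, so Σzᵢ/Kᵢ = 1 with Kᵢ = Pᵢˢᵃᵗ/P ⇒ 1/P = Σzᵢ/Pᵢˢᵃᵗ.
1/P = 0.2198/288.2 + 0.2256/236.0 + 0.5546/25.3 = 0.0236395 ⇒ P = 42.3020 kPa
xᵢ = zᵢP/Pᵢˢᵃᵗ ⇒ x_2 = 0.2256·42.3020/236.0 = 0.0404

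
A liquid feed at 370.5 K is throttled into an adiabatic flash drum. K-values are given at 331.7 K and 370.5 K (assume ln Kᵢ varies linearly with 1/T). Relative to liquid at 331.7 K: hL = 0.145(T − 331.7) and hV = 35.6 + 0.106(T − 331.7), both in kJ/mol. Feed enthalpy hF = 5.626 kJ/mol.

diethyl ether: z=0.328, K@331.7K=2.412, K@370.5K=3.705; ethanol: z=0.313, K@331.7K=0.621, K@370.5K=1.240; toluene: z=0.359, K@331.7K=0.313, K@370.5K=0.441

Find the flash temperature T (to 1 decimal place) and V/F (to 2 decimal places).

Adiabatic flash: solve Rachford–Rice at each trial T, then check hF = ψ·hV(T) + (1−ψ)·hL(T).
  T = 331.7 K: K = (2.412, 0.621, 0.313), RR gives ψ = 0.124, H_out = 4.417 kJ/mol
  T = 370.5 K: K = (3.705, 1.240, 0.441), RR gives ψ = 0.768, H_out = 31.809 kJ/mol
  T = 351.1 K: K = (3.025, 0.894, 0.375), RR gives ψ = 0.451, H_out = 18.531 kJ/mol
  T = 341.4 K: K = (2.710, 0.749, 0.344), RR gives ψ = 0.289, H_out = 11.578 kJ/mol
  T = 336.5 K: K = (2.557, 0.682, 0.328), RR gives ψ = 0.206, H_out = 8.006 kJ/mol
  T = 334.1 K: K = (2.484, 0.651, 0.320), RR gives ψ = 0.166, H_out = 6.227 kJ/mol
Linear interpolation between T = 331.7 (H_out = 4.417) and T = 334.1 (H_out = 6.227) on hF = 5.626 gives T ≈ 333.3 K, at which ψ = 0.15.

T = 333.3 K, V/F = 0.15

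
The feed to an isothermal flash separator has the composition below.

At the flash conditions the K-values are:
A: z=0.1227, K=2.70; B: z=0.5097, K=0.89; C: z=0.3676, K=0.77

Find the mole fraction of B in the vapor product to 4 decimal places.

Iterate (Newton) starting at β = 0.5:
  β = 0.5000: g = -0.04211, g' = -0.1353 → β = 0.1888
  β = 0.1888: g = 0.01226, g' = -0.2309 → β = 0.2419
  β = 0.2419: g = 0.00067, g' = -0.2064 → β = 0.2452
Converged at β = 0.2452.
Compositions from xᵢ = zᵢ/(1+β(Kᵢ−1)), yᵢ = Kᵢxᵢ:
  A: x = 0.0866, y = 0.2338
  B: x = 0.5238, y = 0.4662
  C: x = 0.3896, y = 0.3000

y_B = 0.4662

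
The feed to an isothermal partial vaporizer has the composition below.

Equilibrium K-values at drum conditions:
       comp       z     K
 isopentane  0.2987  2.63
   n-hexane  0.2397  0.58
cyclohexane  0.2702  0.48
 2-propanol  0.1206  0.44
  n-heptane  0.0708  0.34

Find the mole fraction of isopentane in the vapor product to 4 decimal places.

y_isopentane = 0.6247

Rachford–Rice: g(V/F) = Σ zᵢ(Kᵢ−1)/(1+V/F(Kᵢ−1)) = 0.
Feasibility: ΣzᵢKᵢ = 1.1314, Σzᵢ/Kᵢ = 1.5721 — both > 1, two phases present.
Newton–Raphson from V/F = 0.5:
  V/F = 0.5000: g = -0.21260, g' = -0.5837 → V/F = 0.1358
  V/F = 0.1358: g = 0.01627, g' = -0.7457 → V/F = 0.1576
  V/F = 0.1576: g = 0.00027, g' = -0.7214 → V/F = 0.1580
Converged at V/F = 0.1580.
Compositions from xᵢ = zᵢ/(1+V/F(Kᵢ−1)), yᵢ = Kᵢxᵢ:
  isopentane: x = 0.2375, y = 0.6247
  n-hexane: x = 0.2567, y = 0.1489
  cyclohexane: x = 0.2944, y = 0.1413
  2-propanol: x = 0.1323, y = 0.0582
  n-heptane: x = 0.0790, y = 0.0269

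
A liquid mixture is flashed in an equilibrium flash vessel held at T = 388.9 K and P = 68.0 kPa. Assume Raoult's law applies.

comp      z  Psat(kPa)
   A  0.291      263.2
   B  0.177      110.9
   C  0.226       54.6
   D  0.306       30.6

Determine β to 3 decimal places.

β = 0.754

Raoult's law: Kᵢ = Pᵢˢᵃᵗ/P = Pᵢˢᵃᵗ/68.0.
  K_A = 263.2/68.0 = 3.87059, K_B = 110.9/68.0 = 1.63088, K_C = 54.6/68.0 = 0.80294, K_D = 30.6/68.0 = 0.45000
Newton–Raphson from β = 0.5:
  β = 0.500: g = 0.1464, g' = -0.632 → β = 0.732
  β = 0.732: g = 0.0122, g' = -0.554 → β = 0.754
Converged at β = 0.754.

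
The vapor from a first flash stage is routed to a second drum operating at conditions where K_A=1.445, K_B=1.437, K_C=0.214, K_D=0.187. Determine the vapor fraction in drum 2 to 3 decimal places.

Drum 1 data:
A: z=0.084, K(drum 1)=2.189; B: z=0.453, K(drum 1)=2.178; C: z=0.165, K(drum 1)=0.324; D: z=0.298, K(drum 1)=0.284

Drum 1:
Let ψ₁ = V/F and solve Σ zᵢ(Kᵢ−1)/(1+ψ₁(Kᵢ−1)) = 0.
Feasibility: ΣzᵢKᵢ = 1.309, Σzᵢ/Kᵢ = 1.805 — both > 1, two phases present.
Newton iteration, ψ₁⁰ = 0.45:
  ψ₁ = 0.450: g = -0.0613, g' = -0.807 → ψ₁ = 0.374
  ψ₁ = 0.374: g = -0.0012, g' = -0.780 → ψ₁ = 0.373
Converged at ψ₁ = 0.373.
Drum-1 compositions:
  A: x = 0.058, y = 0.127
  B: x = 0.315, y = 0.686
  C: x = 0.221, y = 0.071
  D: x = 0.406, y = 0.115
Drum-2 feed = drum-1 vapor: z₂ = (0.1274, 0.6857, 0.0715, 0.1154).
Drum 2:
Rachford–Rice: g(ψ₂) = Σ zᵢ(Kᵢ−1)/(1+ψ₂(Kᵢ−1)) = 0.
Feasibility: ΣzᵢKᵢ = 1.206, Σzᵢ/Kᵢ = 1.516 — both > 1, two phases present.
Newton iteration, ψ₂⁰ = 0.49:
  ψ₂ = 0.490: g = 0.0460, g' = -0.433 → ψ₂ = 0.596
  ψ₂ = 0.596: g = -0.0053, g' = -0.542 → ψ₂ = 0.586
Converged at ψ₂ = 0.586.
  A: x = 0.101, y = 0.146
  B: x = 0.546, y = 0.784
  C: x = 0.133, y = 0.028
  D: x = 0.221, y = 0.041

V/F (drum 2) = 0.586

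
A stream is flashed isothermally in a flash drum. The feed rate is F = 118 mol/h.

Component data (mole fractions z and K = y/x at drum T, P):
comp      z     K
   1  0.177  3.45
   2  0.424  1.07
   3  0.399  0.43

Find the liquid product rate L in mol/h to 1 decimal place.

L = 81.6 mol/h

Material balance + equilibrium reduce to Σ zᵢ(Kᵢ−1)/(1+V/F(Kᵢ−1)) = 0.
Feasibility: ΣzᵢKᵢ = 1.236, Σzᵢ/Kᵢ = 1.375 — both > 1, two phases present.
Newton iteration, V/F⁰ = 0.68:
  V/F = 0.680: g = -0.1804, g' = -0.497 → V/F = 0.317
  V/F = 0.317: g = -0.0045, g' = -0.532 → V/F = 0.309
Converged at V/F = 0.309.
Then V = V/F·F = 0.3086·118 = 36.4 mol/h and L = F − V = 81.6 mol/h.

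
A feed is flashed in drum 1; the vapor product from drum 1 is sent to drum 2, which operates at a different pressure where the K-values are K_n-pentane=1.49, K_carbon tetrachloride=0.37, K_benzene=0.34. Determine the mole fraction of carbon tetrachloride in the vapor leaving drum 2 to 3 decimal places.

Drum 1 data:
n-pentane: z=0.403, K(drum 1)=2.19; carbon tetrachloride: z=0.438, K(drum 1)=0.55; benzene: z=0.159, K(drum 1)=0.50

y_carbon tetrachloride (drum 2) = 0.120

Drum 1:
Iterate (Newton) starting at ψ₁ = 0.32:
  ψ₁ = 0.320: g = 0.0224, g' = -0.477 → ψ₁ = 0.367
  ψ₁ = 0.367: g = 0.0003, g' = -0.463 → ψ₁ = 0.368
Converged at ψ₁ = 0.368.
Drum-1 compositions:
  n-pentane: x = 0.280, y = 0.614
  carbon tetrachloride: x = 0.525, y = 0.289
  benzene: x = 0.195, y = 0.097
Drum-2 feed = drum-1 vapor: z₂ = (0.6139, 0.2887, 0.0974).
Drum 2:
Rachford–Rice: g(ψ₂) = Σ zᵢ(Kᵢ−1)/(1+ψ₂(Kᵢ−1)) = 0.
Feasibility: ΣzᵢKᵢ = 1.055, Σzᵢ/Kᵢ = 1.479 — both > 1, two phases present.
Iterate (Newton) starting at ψ₂ = 0.5:
  ψ₂ = 0.500: g = -0.1198, g' = -0.434 → ψ₂ = 0.224
  ψ₂ = 0.224: g = -0.0160, g' = -0.333 → ψ₂ = 0.176
  ψ₂ = 0.176: g = -0.0002, g' = -0.324 → ψ₂ = 0.175
Converged at ψ₂ = 0.175.
  n-pentane: x = 0.565, y = 0.843
  carbon tetrachloride: x = 0.324, y = 0.120
  benzene: x = 0.110, y = 0.037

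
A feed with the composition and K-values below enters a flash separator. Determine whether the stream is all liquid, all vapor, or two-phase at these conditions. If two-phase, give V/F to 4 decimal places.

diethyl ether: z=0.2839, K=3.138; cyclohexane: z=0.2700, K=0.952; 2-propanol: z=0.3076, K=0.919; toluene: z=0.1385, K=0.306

two-phase, V/F = 0.7348

ΣzᵢKᵢ = 1.4730; Σzᵢ/Kᵢ = 1.1614.
Both exceed 1, so a two-phase solution exists.
Let ψ = V/F and solve Σ zᵢ(Kᵢ−1)/(1+ψ(Kᵢ−1)) = 0.
Iterate (Newton) starting at ψ = 0.5:
  ψ = 0.5000: g = 0.10693, g' = -0.4624 → ψ = 0.7312
  ψ = 0.7312: g = 0.00172, g' = -0.4754 → ψ = 0.7348
Converged at ψ = 0.7348.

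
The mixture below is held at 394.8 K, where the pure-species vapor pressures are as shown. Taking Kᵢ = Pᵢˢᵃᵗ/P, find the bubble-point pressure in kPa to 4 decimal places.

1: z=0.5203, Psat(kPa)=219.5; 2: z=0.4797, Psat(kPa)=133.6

Pbub = 178.2938 kPa

At the bubble point ψ → 0, so ΣzᵢKᵢ = 1 with Kᵢ = Pᵢˢᵃᵗ/P ⇒ P = ΣzᵢPᵢˢᵃᵗ.
P = 0.5203·219.5 + 0.4797·133.6 = 178.2938 kPa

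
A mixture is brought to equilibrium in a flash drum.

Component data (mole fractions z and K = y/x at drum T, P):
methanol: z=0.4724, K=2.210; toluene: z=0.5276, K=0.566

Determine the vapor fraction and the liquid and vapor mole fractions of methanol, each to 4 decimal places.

ψ = 0.6524, x_methanol = 0.2640, y_methanol = 0.5834

Rachford–Rice: g(ψ) = Σ zᵢ(Kᵢ−1)/(1+ψ(Kᵢ−1)) = 0.
Feasibility: ΣzᵢKᵢ = 1.3426, Σzᵢ/Kᵢ = 1.1459 — both > 1, two phases present.
Binary case is linear: z₁(K₁−1)(1+ψ(K₂−1)) + z₂(K₂−1)(1+ψ(K₁−1)) = 0
⇒ ψ = [z₁(K₁−1)+z₂(K₂−1)] / [−(K₁−1)(K₂−1)] = 0.34263/0.52514 = 0.6524
Compositions from xᵢ = zᵢ/(1+ψ(Kᵢ−1)), yᵢ = Kᵢxᵢ:
  methanol: x = 0.2640, y = 0.5834
  toluene: x = 0.7360, y = 0.4166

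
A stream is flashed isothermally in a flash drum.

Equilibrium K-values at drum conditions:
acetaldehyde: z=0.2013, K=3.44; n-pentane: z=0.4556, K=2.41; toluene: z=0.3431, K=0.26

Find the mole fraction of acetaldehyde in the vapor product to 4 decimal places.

y_acetaldehyde = 0.2601

Let ψ = V/F and solve Σ zᵢ(Kᵢ−1)/(1+ψ(Kᵢ−1)) = 0.
Feasibility: ΣzᵢKᵢ = 1.8797, Σzᵢ/Kᵢ = 1.5672 — both > 1, two phases present.
Newton–Raphson from ψ = 0.36:
  ψ = 0.3600: g = 0.34150, g' = -1.0873 → ψ = 0.6741
  ψ = 0.6741: g = 0.00848, g' = -1.1574 → ψ = 0.6814
Converged at ψ = 0.6814.
Compositions from xᵢ = zᵢ/(1+ψ(Kᵢ−1)), yᵢ = Kᵢxᵢ:
  acetaldehyde: x = 0.0756, y = 0.2601
  n-pentane: x = 0.2324, y = 0.5600
  toluene: x = 0.6920, y = 0.1799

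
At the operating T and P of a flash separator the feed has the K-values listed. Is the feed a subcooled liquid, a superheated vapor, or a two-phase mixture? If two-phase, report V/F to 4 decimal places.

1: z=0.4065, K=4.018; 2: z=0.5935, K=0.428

two-phase, V/F = 0.5140

ΣzᵢKᵢ = 1.8873; Σzᵢ/Kᵢ = 1.4879.
Both exceed 1, so a two-phase solution exists.
Iterate (Newton) starting at ψ = 0.4:
  ψ = 0.4000: g = 0.11563, g' = -1.0865 → ψ = 0.5064
  ψ = 0.5064: g = 0.00730, g' = -0.9640 → ψ = 0.5140
Converged at ψ = 0.5140.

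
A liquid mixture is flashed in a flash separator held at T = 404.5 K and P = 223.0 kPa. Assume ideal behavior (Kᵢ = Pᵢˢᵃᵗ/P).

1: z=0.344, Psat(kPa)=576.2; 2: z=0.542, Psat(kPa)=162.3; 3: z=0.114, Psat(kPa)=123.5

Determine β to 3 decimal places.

β = 0.707

Raoult's law: Kᵢ = Pᵢˢᵃᵗ/P = Pᵢˢᵃᵗ/223.0.
  K_1 = 576.2/223.0 = 2.58386, K_2 = 162.3/223.0 = 0.72780, K_3 = 123.5/223.0 = 0.55381
Let β = V/F and solve Σ zᵢ(Kᵢ−1)/(1+β(Kᵢ−1)) = 0.
g(0) = ΣzᵢKᵢ − 1 = 0.346 and g(1) = 1 − Σzᵢ/Kᵢ = -0.084, so a root lies in (0, 1).
Newton–Raphson from β = 0.5:
  β = 0.500: g = 0.0678, g' = -0.360 → β = 0.688
  β = 0.688: g = 0.0057, g' = -0.306 → β = 0.707
Converged at β = 0.707.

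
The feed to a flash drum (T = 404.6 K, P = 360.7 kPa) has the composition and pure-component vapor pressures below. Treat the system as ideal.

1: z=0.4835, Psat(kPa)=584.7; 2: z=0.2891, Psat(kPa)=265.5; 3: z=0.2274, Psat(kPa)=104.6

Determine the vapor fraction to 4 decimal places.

Raoult's law: Kᵢ = Pᵢˢᵃᵗ/P = Pᵢˢᵃᵗ/360.7.
  K_1 = 584.7/360.7 = 1.621015, K_2 = 265.5/360.7 = 0.736069, K_3 = 104.6/360.7 = 0.289992
Newton–Raphson from ψ = 0.45:
  ψ = 0.4500: g = -0.08917, g' = -0.3874 → ψ = 0.2198
  ψ = 0.2198: g = -0.00812, g' = -0.3280 → ψ = 0.1951
  ψ = 0.1951: g = -0.00004, g' = -0.3252 → ψ = 0.1949
Converged at ψ = 0.1949.

ψ = 0.1949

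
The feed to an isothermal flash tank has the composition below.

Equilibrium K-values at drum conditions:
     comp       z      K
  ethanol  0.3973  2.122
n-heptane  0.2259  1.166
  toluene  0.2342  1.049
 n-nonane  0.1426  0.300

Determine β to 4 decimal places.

β = 0.8931

Rachford–Rice: g(β) = Σ zᵢ(Kᵢ−1)/(1+β(Kᵢ−1)) = 0.
g(0) = ΣzᵢKᵢ − 1 = 0.3949 and g(1) = 1 − Σzᵢ/Kᵢ = -0.0796, so a root lies in (0, 1).
Newton–Raphson from β = 0.5:
  β = 0.5000: g = 0.17782, g' = -0.3765 → β = 0.9723
  β = 0.9723: g = -0.05612, g' = -0.8046 → β = 0.9026
  β = 0.9026: g = -0.00602, g' = -0.6441 → β = 0.8932
  β = 0.8932: g = -0.00008, g' = -0.6276 → β = 0.8931
Converged at β = 0.8931.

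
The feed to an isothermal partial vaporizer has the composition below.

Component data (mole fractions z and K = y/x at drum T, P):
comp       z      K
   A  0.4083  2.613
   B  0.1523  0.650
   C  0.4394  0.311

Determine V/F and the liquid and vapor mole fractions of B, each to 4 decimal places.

Material balance + equilibrium reduce to Σ zᵢ(Kᵢ−1)/(1+V/F(Kᵢ−1)) = 0.
Feasibility: ΣzᵢKᵢ = 1.3025, Σzᵢ/Kᵢ = 1.8034 — both > 1, two phases present.
Iterate (Newton) starting at V/F = 0.6:
  V/F = 0.6000: g = -0.24890, g' = -0.9104 → V/F = 0.3266
  V/F = 0.3266: g = -0.01950, g' = -0.8268 → V/F = 0.3030
  V/F = 0.3030: g = 0.00010, g' = -0.8358 → V/F = 0.3031
Converged at V/F = 0.3031.
Compositions from xᵢ = zᵢ/(1+V/F(Kᵢ−1)), yᵢ = Kᵢxᵢ:
  A: x = 0.2742, y = 0.7165
  B: x = 0.1704, y = 0.1107
  C: x = 0.5554, y = 0.1727

V/F = 0.3031, x_B = 0.1704, y_B = 0.1107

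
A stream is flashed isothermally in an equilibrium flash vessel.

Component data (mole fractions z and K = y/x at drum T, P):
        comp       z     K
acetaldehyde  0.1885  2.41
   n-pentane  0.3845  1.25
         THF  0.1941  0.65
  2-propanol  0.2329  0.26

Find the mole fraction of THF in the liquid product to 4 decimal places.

x_THF = 0.2129

Rachford–Rice: g(β) = Σ zᵢ(Kᵢ−1)/(1+β(Kᵢ−1)) = 0.
Check two-phase: ΣzᵢKᵢ = 1.1216 > 1 and Σzᵢ/Kᵢ = 1.5802 > 1, so g(0) = 0.1216 > 0 and g(1) = -0.5802 < 0.
Newton iteration, β⁰ = 0.43:
  β = 0.4300: g = -0.08049, g' = -0.4721 → β = 0.2595
  β = 0.2595: g = -0.00318, g' = -0.4462 → β = 0.2524
Converged at β = 0.2524.
Compositions from xᵢ = zᵢ/(1+β(Kᵢ−1)), yᵢ = Kᵢxᵢ:
  acetaldehyde: x = 0.1390, y = 0.3351
  n-pentane: x = 0.3617, y = 0.4521
  THF: x = 0.2129, y = 0.1384
  2-propanol: x = 0.2864, y = 0.0745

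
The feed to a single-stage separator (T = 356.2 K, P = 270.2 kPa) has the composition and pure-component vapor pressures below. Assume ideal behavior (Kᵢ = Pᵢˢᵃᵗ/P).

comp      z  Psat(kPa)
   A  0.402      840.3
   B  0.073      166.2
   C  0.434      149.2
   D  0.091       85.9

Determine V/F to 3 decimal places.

Raoult's law: Kᵢ = Pᵢˢᵃᵗ/P = Pᵢˢᵃᵗ/270.2.
  K_A = 840.3/270.2 = 3.10992, K_B = 166.2/270.2 = 0.61510, K_C = 149.2/270.2 = 0.55218, K_D = 85.9/270.2 = 0.31791
Rachford–Rice: g(V/F) = Σ zᵢ(Kᵢ−1)/(1+V/F(Kᵢ−1)) = 0.
Check two-phase: ΣzᵢKᵢ = 1.564 > 1 and Σzᵢ/Kᵢ = 1.320 > 1, so g(0) = 0.564 > 0 and g(1) = -0.320 < 0.
Newton–Raphson from V/F = 0.5:
  V/F = 0.500: g = 0.0333, g' = -0.682 → V/F = 0.549
  V/F = 0.549: g = 0.0005, g' = -0.663 → V/F = 0.550
Converged at V/F = 0.550.

V/F = 0.550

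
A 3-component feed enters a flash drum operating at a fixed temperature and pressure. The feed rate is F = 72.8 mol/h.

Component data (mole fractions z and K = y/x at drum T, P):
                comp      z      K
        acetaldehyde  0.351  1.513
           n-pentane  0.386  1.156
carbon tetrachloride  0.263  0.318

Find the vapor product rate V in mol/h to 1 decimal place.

V = 18.6 mol/h

Let ψ = V/F and solve Σ zᵢ(Kᵢ−1)/(1+ψ(Kᵢ−1)) = 0.
g(0) = ΣzᵢKᵢ − 1 = 0.061 and g(1) = 1 − Σzᵢ/Kᵢ = -0.393, so a root lies in (0, 1).
Iterate (Newton) starting at ψ = 0.5:
  ψ = 0.500: g = -0.0730, g' = -0.348 → ψ = 0.290
  ψ = 0.290: g = -0.0093, g' = -0.269 → ψ = 0.256
  ψ = 0.256: g = -0.0001, g' = -0.260 → ψ = 0.255
Converged at ψ = 0.255.
Then V = ψ·F = 0.2551·72.8 = 18.6 mol/h and L = F − V = 54.2 mol/h.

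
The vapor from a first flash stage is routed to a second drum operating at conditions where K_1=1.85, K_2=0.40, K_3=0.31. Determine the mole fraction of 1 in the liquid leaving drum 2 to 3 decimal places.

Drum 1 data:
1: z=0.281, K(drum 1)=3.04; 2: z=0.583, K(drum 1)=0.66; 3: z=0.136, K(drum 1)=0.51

x_1 (drum 2) = 0.420

Drum 1:
Newton–Raphson from ψ₁ = 0.5:
  ψ₁ = 0.500: g = -0.0433, g' = -0.442 → ψ₁ = 0.402
  ψ₁ = 0.402: g = 0.0024, g' = -0.494 → ψ₁ = 0.407
Converged at ψ₁ = 0.407.
Drum-1 compositions:
  1: x = 0.154, y = 0.467
  2: x = 0.677, y = 0.447
  3: x = 0.170, y = 0.087
Drum-2 feed = drum-1 vapor: z₂ = (0.4668, 0.4465, 0.0866).
Drum 2:
Let ψ₂ = V/F and solve Σ zᵢ(Kᵢ−1)/(1+ψ₂(Kᵢ−1)) = 0.
Feasibility: ΣzᵢKᵢ = 1.069, Σzᵢ/Kᵢ = 1.648 — both > 1, two phases present.
Newton–Raphson from ψ₂ = 0.5:
  ψ₂ = 0.500: g = -0.1955, g' = -0.590 → ψ₂ = 0.169
  ψ₂ = 0.169: g = -0.0187, g' = -0.510 → ψ₂ = 0.132
Converged at ψ₂ = 0.132.
  1: x = 0.420, y = 0.776
  2: x = 0.485, y = 0.194
  3: x = 0.095, y = 0.030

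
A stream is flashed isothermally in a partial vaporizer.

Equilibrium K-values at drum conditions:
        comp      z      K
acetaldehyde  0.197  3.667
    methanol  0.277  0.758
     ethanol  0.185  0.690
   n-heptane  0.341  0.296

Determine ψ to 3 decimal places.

ψ = 0.127

Rachford–Rice: g(ψ) = Σ zᵢ(Kᵢ−1)/(1+ψ(Kᵢ−1)) = 0.
g(0) = ΣzᵢKᵢ − 1 = 0.161 and g(1) = 1 − Σzᵢ/Kᵢ = -0.839, so a root lies in (0, 1).
Iterate (Newton) starting at ψ = 0.68:
  ψ = 0.680: g = -0.4267, g' = -0.851 → ψ = 0.178
  ψ = 0.178: g = -0.0493, g' = -0.902 → ψ = 0.124
  ψ = 0.124: g = 0.0033, g' = -1.031 → ψ = 0.127
Converged at ψ = 0.127.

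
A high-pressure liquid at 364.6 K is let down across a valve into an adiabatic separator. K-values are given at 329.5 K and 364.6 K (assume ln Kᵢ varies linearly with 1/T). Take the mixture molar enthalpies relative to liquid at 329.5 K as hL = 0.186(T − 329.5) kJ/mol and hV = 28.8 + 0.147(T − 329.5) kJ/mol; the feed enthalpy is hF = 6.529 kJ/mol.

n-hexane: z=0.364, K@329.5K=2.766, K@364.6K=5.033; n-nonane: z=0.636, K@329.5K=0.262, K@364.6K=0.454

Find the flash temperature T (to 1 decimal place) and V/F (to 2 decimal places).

T = 334.4 K, V/F = 0.20

Adiabatic flash: solve Rachford–Rice at each trial T, then check hF = ψ·hV(T) + (1−ψ)·hL(T).
  T = 329.5 K: K = (2.766, 0.262), RR gives ψ = 0.133, H_out = 3.833 kJ/mol
  T = 364.6 K: K = (5.033, 0.454), RR gives ψ = 0.509, H_out = 20.490 kJ/mol
  T = 347.1 K: K = (3.791, 0.350), RR gives ψ = 0.332, H_out = 12.611 kJ/mol
  T = 338.3 K: K = (3.252, 0.304), RR gives ψ = 0.240, H_out = 8.480 kJ/mol
  T = 333.9 K: K = (3.002, 0.282), RR gives ψ = 0.190, H_out = 6.248 kJ/mol
  T = 336.1 K: K = (3.125, 0.293), RR gives ψ = 0.216, H_out = 7.383 kJ/mol
Linear interpolation between T = 333.9 (H_out = 6.248) and T = 336.1 (H_out = 7.383) on hF = 6.529 gives T ≈ 334.4 K, at which ψ = 0.20.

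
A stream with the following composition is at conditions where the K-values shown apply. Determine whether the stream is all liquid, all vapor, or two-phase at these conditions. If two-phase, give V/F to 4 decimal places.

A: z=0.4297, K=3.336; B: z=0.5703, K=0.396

two-phase, V/F = 0.4673

ΣzᵢKᵢ = 1.6593; Σzᵢ/Kᵢ = 1.5690.
Both exceed 1, so a two-phase solution exists.
Rachford–Rice: g(ψ) = Σ zᵢ(Kᵢ−1)/(1+ψ(Kᵢ−1)) = 0.
Newton–Raphson from ψ = 0.5:
  ψ = 0.5000: g = -0.03050, g' = -0.9259 → ψ = 0.4671
  ψ = 0.4671: g = 0.00021, g' = -0.9400 → ψ = 0.4673
Converged at ψ = 0.4673.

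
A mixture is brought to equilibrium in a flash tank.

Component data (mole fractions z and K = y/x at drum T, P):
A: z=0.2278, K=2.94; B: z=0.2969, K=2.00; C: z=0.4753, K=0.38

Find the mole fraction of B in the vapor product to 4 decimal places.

Material balance + equilibrium reduce to Σ zᵢ(Kᵢ−1)/(1+ψ(Kᵢ−1)) = 0.
g(0) = ΣzᵢKᵢ − 1 = 0.4441 and g(1) = 1 − Σzᵢ/Kᵢ = -0.4767, so a root lies in (0, 1).
Newton iteration, ψ⁰ = 0.37:
  ψ = 0.3700: g = 0.09157, g' = -0.7564 → ψ = 0.4911
  ψ = 0.4911: g = 0.00177, g' = -0.7361 → ψ = 0.4935
Converged at ψ = 0.4935.
Compositions from xᵢ = zᵢ/(1+ψ(Kᵢ−1)), yᵢ = Kᵢxᵢ:
  A: x = 0.1164, y = 0.3422
  B: x = 0.1988, y = 0.3976
  C: x = 0.6848, y = 0.2602

y_B = 0.3976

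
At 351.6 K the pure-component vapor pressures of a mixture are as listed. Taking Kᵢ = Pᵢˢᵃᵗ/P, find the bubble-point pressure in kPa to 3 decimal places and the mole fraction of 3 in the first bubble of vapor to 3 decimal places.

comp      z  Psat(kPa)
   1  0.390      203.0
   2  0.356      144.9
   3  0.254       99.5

Pbub = 156.027 kPa, y_3 = 0.162

At the bubble point ψ → 0, so ΣzᵢKᵢ = 1 with Kᵢ = Pᵢˢᵃᵗ/P ⇒ P = ΣzᵢPᵢˢᵃᵗ.
P = 0.390·203.0 + 0.356·144.9 + 0.254·99.5 = 156.027 kPa
yᵢ = zᵢPᵢˢᵃᵗ/P ⇒ y_3 = 0.254·99.5/156.027 = 0.162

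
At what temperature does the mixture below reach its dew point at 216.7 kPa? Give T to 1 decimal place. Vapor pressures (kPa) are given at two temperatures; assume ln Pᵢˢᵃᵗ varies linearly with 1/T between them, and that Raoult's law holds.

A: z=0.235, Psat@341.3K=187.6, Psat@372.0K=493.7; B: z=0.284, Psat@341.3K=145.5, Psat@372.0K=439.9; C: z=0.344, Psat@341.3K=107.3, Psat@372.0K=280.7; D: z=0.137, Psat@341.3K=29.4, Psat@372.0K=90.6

T = 366.4 K

Dew-point temperature: Σzᵢ·P/Pᵢˢᵃᵗ(T) = 1. Interpolate ln Pᵢˢᵃᵗ = aᵢ + bᵢ/T.
  T = 341.3 K: ΣzᵢP/Pᵢˢᵃᵗ = 2.3990
  T = 372.0 K: ΣzᵢP/Pᵢˢᵃᵗ = 0.8363
  T = 356.6 K: ΣzᵢP/Pᵢˢᵃᵗ = 1.3860
  T = 364.3 K: ΣzᵢP/Pᵢˢᵃᵗ = 1.0707
  T = 368.1 K: ΣzᵢP/Pᵢˢᵃᵗ = 0.9465
  T = 366.2 K: ΣzᵢP/Pᵢˢᵃᵗ = 1.0064
Interpolating between 366.2 K and 368.1 K gives T ≈ 366.4 K.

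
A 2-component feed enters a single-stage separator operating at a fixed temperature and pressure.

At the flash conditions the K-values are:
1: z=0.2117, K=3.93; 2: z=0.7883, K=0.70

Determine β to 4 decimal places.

Rachford–Rice: g(β) = Σ zᵢ(Kᵢ−1)/(1+β(Kᵢ−1)) = 0.
Check two-phase: ΣzᵢKᵢ = 1.3838 > 1 and Σzᵢ/Kᵢ = 1.1800 > 1, so g(0) = 0.3838 > 0 and g(1) = -0.1800 < 0.
Binary case is linear: z₁(K₁−1)(1+β(K₂−1)) + z₂(K₂−1)(1+β(K₁−1)) = 0
⇒ β = [z₁(K₁−1)+z₂(K₂−1)] / [−(K₁−1)(K₂−1)] = 0.38379/0.87900 = 0.4366

β = 0.4366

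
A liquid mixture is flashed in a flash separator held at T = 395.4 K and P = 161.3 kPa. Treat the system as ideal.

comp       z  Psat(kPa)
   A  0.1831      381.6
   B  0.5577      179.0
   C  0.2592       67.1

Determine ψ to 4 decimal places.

Raoult's law: Kᵢ = Pᵢˢᵃᵗ/P = Pᵢˢᵃᵗ/161.3.
  K_A = 381.6/161.3 = 2.365778, K_B = 179.0/161.3 = 1.109733, K_C = 67.1/161.3 = 0.415995
Iterate (Newton) starting at ψ = 0.63:
  ψ = 0.6300: g = -0.04783, g' = -0.3258 → ψ = 0.4832
  ψ = 0.4832: g = -0.00212, g' = -0.3016 → ψ = 0.4762
Converged at ψ = 0.4762.

ψ = 0.4762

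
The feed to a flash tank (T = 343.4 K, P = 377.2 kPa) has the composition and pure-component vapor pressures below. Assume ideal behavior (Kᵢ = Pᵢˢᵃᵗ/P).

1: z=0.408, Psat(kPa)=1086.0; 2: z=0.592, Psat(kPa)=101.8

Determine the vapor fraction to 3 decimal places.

ψ = 0.244

Raoult's law: Kᵢ = Pᵢˢᵃᵗ/P = Pᵢˢᵃᵗ/377.2.
  K_1 = 1086.0/377.2 = 2.87911, K_2 = 101.8/377.2 = 0.26988
Material balance + equilibrium reduce to Σ zᵢ(Kᵢ−1)/(1+ψ(Kᵢ−1)) = 0.
Feasibility: ΣzᵢKᵢ = 1.334, Σzᵢ/Kᵢ = 2.335 — both > 1, two phases present.
Binary case is linear: z₁(K₁−1)(1+ψ(K₂−1)) + z₂(K₂−1)(1+ψ(K₁−1)) = 0
⇒ ψ = [z₁(K₁−1)+z₂(K₂−1)] / [−(K₁−1)(K₂−1)] = 0.3344/1.3720 = 0.244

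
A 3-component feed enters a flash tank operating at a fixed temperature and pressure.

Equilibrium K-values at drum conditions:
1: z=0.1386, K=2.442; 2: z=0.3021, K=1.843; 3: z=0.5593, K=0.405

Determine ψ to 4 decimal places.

ψ = 0.1920

Newton–Raphson from ψ = 0.42:
  ψ = 0.4200: g = -0.13110, g' = -0.5808 → ψ = 0.1943
  ψ = 0.1943: g = -0.00133, g' = -0.5875 → ψ = 0.1920
Converged at ψ = 0.1920.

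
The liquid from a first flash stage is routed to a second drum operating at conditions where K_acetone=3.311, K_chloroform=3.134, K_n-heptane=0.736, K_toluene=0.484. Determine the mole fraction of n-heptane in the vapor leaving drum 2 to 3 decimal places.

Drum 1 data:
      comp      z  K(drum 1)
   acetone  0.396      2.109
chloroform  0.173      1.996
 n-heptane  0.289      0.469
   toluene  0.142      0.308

Drum 1:
Rachford–Rice: g(ψ₁) = Σ zᵢ(Kᵢ−1)/(1+ψ₁(Kᵢ−1)) = 0.
g(0) = ΣzᵢKᵢ − 1 = 0.360 and g(1) = 1 − Σzᵢ/Kᵢ = -0.352, so a root lies in (0, 1).
Newton iteration, ψ₁⁰ = 0.5:
  ψ₁ = 0.500: g = 0.0384, g' = -0.588 → ψ₁ = 0.565
  ψ₁ = 0.565: g = -0.0005, g' = -0.604 → ψ₁ = 0.564
Converged at ψ₁ = 0.564.
Drum-1 compositions:
  acetone: x = 0.244, y = 0.514
  chloroform: x = 0.111, y = 0.221
  n-heptane: x = 0.413, y = 0.194
  toluene: x = 0.233, y = 0.072
Drum-2 feed = drum-1 liquid: z₂ = (0.2435, 0.1107, 0.4127, 0.2330).
Drum 2:
Newton iteration, ψ₂⁰ = 0.5:
  ψ₂ = 0.500: g = 0.0879, g' = -0.549 → ψ₂ = 0.660
  ψ₂ = 0.660: g = 0.0067, g' = -0.476 → ψ₂ = 0.674
Converged at ψ₂ = 0.674.
  acetone: x = 0.095, y = 0.315
  chloroform: x = 0.045, y = 0.142
  n-heptane: x = 0.502, y = 0.370
  toluene: x = 0.357, y = 0.173

y_n-heptane (drum 2) = 0.370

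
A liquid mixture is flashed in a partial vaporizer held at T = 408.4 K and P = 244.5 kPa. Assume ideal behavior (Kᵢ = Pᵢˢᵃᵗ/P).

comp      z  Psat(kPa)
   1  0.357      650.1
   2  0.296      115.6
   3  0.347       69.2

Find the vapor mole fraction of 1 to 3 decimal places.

y_1 = 0.733

Raoult's law: Kᵢ = Pᵢˢᵃᵗ/P = Pᵢˢᵃᵗ/244.5.
  K_1 = 650.1/244.5 = 2.65890, K_2 = 115.6/244.5 = 0.47280, K_3 = 69.2/244.5 = 0.28303
Material balance + equilibrium reduce to Σ zᵢ(Kᵢ−1)/(1+V/F(Kᵢ−1)) = 0.
Feasibility: ΣzᵢKᵢ = 1.187, Σzᵢ/Kᵢ = 1.986 — both > 1, two phases present.
Iterate (Newton) starting at V/F = 0.66:
  V/F = 0.660: g = -0.4289, g' = -1.060 → V/F = 0.255
  V/F = 0.255: g = -0.0689, g' = -0.862 → V/F = 0.175
  V/F = 0.175: g = 0.0022, g' = -0.923 → V/F = 0.178
Converged at V/F = 0.178.
Compositions from xᵢ = zᵢ/(1+V/F(Kᵢ−1)), yᵢ = Kᵢxᵢ:
  1: x = 0.276, y = 0.733
  2: x = 0.327, y = 0.154
  3: x = 0.398, y = 0.113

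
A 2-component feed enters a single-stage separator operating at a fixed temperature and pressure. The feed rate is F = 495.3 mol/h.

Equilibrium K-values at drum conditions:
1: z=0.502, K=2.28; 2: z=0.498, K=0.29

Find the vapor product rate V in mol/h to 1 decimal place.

Rachford–Rice: g(ψ) = Σ zᵢ(Kᵢ−1)/(1+ψ(Kᵢ−1)) = 0.
g(0) = ΣzᵢKᵢ − 1 = 0.289 and g(1) = 1 − Σzᵢ/Kᵢ = -0.937, so a root lies in (0, 1).
Newton–Raphson from ψ = 0.37:
  ψ = 0.370: g = -0.0435, g' = -0.841 → ψ = 0.318
Converged at ψ = 0.318.
Then V = ψ·F = 0.3180·495.3 = 157.5 mol/h and L = F − V = 337.8 mol/h.

V = 157.5 mol/h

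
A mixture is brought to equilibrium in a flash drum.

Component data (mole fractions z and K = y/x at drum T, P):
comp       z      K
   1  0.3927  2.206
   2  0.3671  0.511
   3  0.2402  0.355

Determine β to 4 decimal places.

β = 0.2077

Rachford–Rice: g(β) = Σ zᵢ(Kᵢ−1)/(1+β(Kᵢ−1)) = 0.
Feasibility: ΣzᵢKᵢ = 1.1392, Σzᵢ/Kᵢ = 1.5730 — both > 1, two phases present.
Newton–Raphson from β = 0.68:
  β = 0.6800: g = -0.28470, g' = -0.6865 → β = 0.2653
  β = 0.2653: g = -0.03438, g' = -0.5892 → β = 0.2069
  β = 0.2069: g = 0.00049, g' = -0.6075 → β = 0.2077
Converged at β = 0.2077.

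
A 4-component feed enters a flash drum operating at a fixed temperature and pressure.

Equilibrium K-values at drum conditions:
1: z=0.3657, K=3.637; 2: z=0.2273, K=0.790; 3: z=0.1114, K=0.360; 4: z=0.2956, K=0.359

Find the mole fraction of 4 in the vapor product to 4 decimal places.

Iterate (Newton) starting at ψ = 0.5:
  ψ = 0.5000: g = -0.02109, g' = -0.8473 → ψ = 0.4751
  ψ = 0.4751: g = 0.00013, g' = -0.8587 → ψ = 0.4753
Converged at ψ = 0.4753.
Compositions from xᵢ = zᵢ/(1+ψ(Kᵢ−1)), yᵢ = Kᵢxᵢ:
  1: x = 0.1623, y = 0.5903
  2: x = 0.2525, y = 0.1995
  3: x = 0.1601, y = 0.0576
  4: x = 0.4251, y = 0.1526

y_4 = 0.1526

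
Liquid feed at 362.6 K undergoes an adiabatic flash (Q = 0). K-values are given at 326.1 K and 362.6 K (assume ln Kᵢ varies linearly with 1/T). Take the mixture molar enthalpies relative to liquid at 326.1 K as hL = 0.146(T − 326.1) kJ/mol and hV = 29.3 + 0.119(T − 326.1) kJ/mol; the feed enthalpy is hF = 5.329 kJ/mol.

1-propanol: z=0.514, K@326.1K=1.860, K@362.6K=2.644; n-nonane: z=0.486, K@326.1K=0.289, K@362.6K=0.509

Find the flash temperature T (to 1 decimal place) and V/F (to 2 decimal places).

Adiabatic flash: solve Rachford–Rice at each trial T, then check hF = ψ·hV(T) + (1−ψ)·hL(T).
  T = 326.1 K: K = (1.860, 0.289), RR gives ψ = 0.158, H_out = 4.624 kJ/mol
  T = 362.6 K: K = (2.644, 0.509), RR gives ψ = 0.751, H_out = 26.599 kJ/mol
  T = 344.4 K: K = (2.239, 0.390), RR gives ψ = 0.450, H_out = 15.635 kJ/mol
  T = 335.2 K: K = (2.045, 0.337), RR gives ψ = 0.310, H_out = 10.330 kJ/mol
  T = 330.6 K: K = (1.951, 0.312), RR gives ψ = 0.236, H_out = 7.538 kJ/mol
  T = 328.4 K: K = (1.906, 0.301), RR gives ψ = 0.199, H_out = 6.141 kJ/mol
Linear interpolation between T = 326.1 (H_out = 4.624) and T = 328.4 (H_out = 6.141) on hF = 5.329 gives T ≈ 327.2 K, at which ψ = 0.18.

T = 327.2 K, V/F = 0.18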